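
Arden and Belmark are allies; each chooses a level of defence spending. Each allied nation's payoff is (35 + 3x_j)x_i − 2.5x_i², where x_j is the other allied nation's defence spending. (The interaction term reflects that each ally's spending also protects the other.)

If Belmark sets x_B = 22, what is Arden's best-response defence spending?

20.2

Arden's payoff is (35 + 3x_B)x_A − 2.5x_A².
∂π/∂x_A = 35 + 3x_B − 5x_A = 0, so x_A = 7 + 0.6x_B.
At x_B = 22: x_A = 7 + 0.6·22 = 20.2.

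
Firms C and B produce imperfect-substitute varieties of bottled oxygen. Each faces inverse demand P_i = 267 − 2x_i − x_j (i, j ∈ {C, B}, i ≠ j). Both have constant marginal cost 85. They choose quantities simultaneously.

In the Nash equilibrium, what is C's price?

Firm C's profit: π = x_C(267 − 2x_C − x_B) − 85x_C.
∂π/∂x_C = 182 − 4x_C − x_B = 0 ⇒ x_C = 45.5 − 0.25x_B.
The game is symmetric, so in equilibrium x_B = x_C: the reaction function gives 1.25x_C = 45.5, hence x_C = 36.4.
P_C = 267 − 2·36.4 − 36.4 = 157.8.

157.8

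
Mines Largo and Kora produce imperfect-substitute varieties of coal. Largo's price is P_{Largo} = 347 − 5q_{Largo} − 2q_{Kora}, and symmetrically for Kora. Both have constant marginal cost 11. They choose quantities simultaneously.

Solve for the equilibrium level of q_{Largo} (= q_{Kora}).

Mine Largo's profit: π = q_{Largo}(347 − 5q_{Largo} − 2q_{Kora}) − 11q_{Largo}.
∂π/∂q_{Largo} = 336 − 10q_{Largo} − 2q_{Kora} = 0 ⇒ q_{Largo} = 33.6 − 0.2q_{Kora}.
The game is symmetric, so in equilibrium q_{Kora} = q_{Largo}: the reaction function gives 1.2q_{Largo} = 33.6, hence q_{Largo} = 28.

28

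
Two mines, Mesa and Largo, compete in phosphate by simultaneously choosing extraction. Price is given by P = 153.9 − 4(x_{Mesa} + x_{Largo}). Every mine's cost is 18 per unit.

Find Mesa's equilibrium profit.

513.0225

Mine Mesa's profit: π = x_{Mesa}(153.9 − 4(x_{Mesa} + x_{Largo})) − 18x_{Mesa}.
∂π/∂x_{Mesa} = 135.9 − 8x_{Mesa} − 4x_{Largo} = 0, so x_{Mesa} = 16.9875 − 0.5x_{Largo}.
By symmetry x_{Largo} = x_{Mesa}; substituting into the reaction function, 1.5x_{Mesa} = 16.9875 and x_{Mesa} = 11.325.
Price P = 153.9 − 4·22.65 = 63.3.
Mesa's profit: (63.3 − 18)·11.325 = 513.0225.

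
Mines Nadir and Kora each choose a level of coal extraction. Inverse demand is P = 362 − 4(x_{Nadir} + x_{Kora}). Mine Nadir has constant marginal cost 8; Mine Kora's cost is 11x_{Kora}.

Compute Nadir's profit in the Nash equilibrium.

Mine Nadir's profit: π = x_{Nadir}(362 − 4(x_{Nadir} + x_{Kora})) − 8x_{Nadir}.
∂π/∂x_{Nadir} = 354 − 8x_{Nadir} − 4x_{Kora} = 0, so x_{Nadir} = 44.25 − 0.5x_{Kora}.
By the same steps for Kora: x_{Kora} = 43.875 − 0.5x_{Nadir}.
Solving the two reaction functions simultaneously: (1 − (−0.5)(−0.5))x_{Nadir} = 44.25 − 0.5·43.875, so 0.75x_{Nadir} = 22.3125 and x_{Nadir} = 29.75.
Then x_{Kora} = 43.875 − 0.5·29.75 = 29.
Price P = 362 − 4·58.75 = 127.
Nadir's profit: (127 − 8)·29.75 = 3540.25.

3540.25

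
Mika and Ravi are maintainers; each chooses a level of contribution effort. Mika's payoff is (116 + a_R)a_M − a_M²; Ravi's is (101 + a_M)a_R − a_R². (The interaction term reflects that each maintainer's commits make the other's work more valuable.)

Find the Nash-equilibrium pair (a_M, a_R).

Expanding Mika's payoff: 116a_M + a_Ra_M − a_M².
∂π/∂a_M = 116 + a_R − 2a_M = 0, so a_M = 58 + 0.5a_R.
Likewise for Ravi: a_R = 50.5 + 0.5a_M.
Substituting the second reaction function into the first: a_M = 58 + 0.5(50.5 + 0.5a_M), which gives 0.75a_M = 83.25 ⇒ a_M = 111.
Then a_R = 50.5 + 0.5·111 = 106.

111, 106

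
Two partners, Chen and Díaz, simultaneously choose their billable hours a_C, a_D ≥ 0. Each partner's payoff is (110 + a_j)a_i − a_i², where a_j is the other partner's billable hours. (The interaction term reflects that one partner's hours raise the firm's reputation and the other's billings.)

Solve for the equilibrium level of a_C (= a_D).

Chen's payoff is (110 + a_D)a_C − a_C².
∂π/∂a_C = 110 + a_D − 2a_C = 0, so a_C = 55 + 0.5a_D.
By symmetry a_D = a_C; substituting into the reaction function, 0.5a_C = 55 and a_C = 110.

110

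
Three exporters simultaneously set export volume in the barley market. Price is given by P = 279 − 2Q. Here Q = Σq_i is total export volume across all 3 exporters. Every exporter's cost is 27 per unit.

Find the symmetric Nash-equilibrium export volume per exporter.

31.5

A representative exporter's profit is π_i = q_i(279 − 2Q) − 27q_i, with Q = q_i + Σ_{j≠i} q_j.
First-order condition: 252 − 4q_i − 2Σ_{j≠i} q_j = 0.
Imposing symmetry (q_j = q for all j) turns Σ_{j≠i} q_j into 2q, so 252 = 8q and q = 31.5.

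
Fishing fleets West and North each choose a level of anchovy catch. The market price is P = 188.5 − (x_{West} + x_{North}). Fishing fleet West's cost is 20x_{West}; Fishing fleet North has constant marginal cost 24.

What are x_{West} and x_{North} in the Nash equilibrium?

57.5, 53.5

Fishing fleet West's profit: π = x_{West}(188.5 − (x_{West} + x_{North})) − 20x_{West}.
∂π/∂x_{West} = 168.5 − 2x_{West} − x_{North} = 0, so x_{West} = 84.25 − 0.5x_{North}.
By the same steps for North: x_{North} = 82.25 − 0.5x_{West}.
Plugging x_{North} into West's best response: x_{West} = 84.25 − 0.5(82.25 − 0.5x_{West}) ⇒ 0.75x_{West} = 43.125, so x_{West} = 57.5.
Then x_{North} = 82.25 − 0.5·57.5 = 53.5.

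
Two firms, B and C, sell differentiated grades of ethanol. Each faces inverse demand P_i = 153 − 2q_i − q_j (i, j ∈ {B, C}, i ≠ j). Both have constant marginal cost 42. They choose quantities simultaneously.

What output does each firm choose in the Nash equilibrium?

22.2

Firm B's profit: π = q_B(153 − 2q_B − q_C) − 42q_B.
∂π/∂q_B = 111 − 4q_B − q_C = 0 ⇒ q_B = 27.75 − 0.25q_C.
Setting q_B = q_C in the reaction function: q_B = 27.75 − 0.25q_B, so q_B = 27.75 / 1.25 = 22.2.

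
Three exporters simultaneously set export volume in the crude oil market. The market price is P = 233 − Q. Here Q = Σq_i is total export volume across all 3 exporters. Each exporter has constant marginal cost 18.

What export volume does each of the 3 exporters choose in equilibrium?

A representative exporter's profit is π_i = q_i(233 − Q) − 18q_i, with Q = q_i + Σ_{j≠i} q_j.
First-order condition: 215 − 2q_i − Σ_{j≠i} q_j = 0.
With identical exporters, set every q_j = q: then 215 − 2q − 2q = 0, i.e. q = 215/4 = 53.75.

53.75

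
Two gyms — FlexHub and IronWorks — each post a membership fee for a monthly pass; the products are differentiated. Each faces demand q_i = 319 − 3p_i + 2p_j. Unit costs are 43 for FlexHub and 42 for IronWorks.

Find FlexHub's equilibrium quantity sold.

206.4375

FlexHub's profit: π = (p_{FlexHub} − 43)(319 − 3p_{FlexHub} + 2p_{IronWorks}).
∂π/∂p_{FlexHub} = 448 − 6p_{FlexHub} + 2p_{IronWorks} = 0 ⇒ p_{FlexHub} = 224/3 + (1/3)p_{IronWorks}.
Similarly p_{IronWorks} = 445/6 + (1/3)p_{FlexHub}.
Solving the two reaction functions simultaneously: (1 − (1/3)(1/3))p_{FlexHub} = 224/3 + (1/3)·(445/6), so (8/9)p_{FlexHub} = 1789/18 and p_{FlexHub} = 111.8125.
Then p_{IronWorks} = 445/6 + (1/3)·111.8125 = 111.4375.
q_{FlexHub} = 319 − 3·111.8125 + 2·111.4375 = 206.4375.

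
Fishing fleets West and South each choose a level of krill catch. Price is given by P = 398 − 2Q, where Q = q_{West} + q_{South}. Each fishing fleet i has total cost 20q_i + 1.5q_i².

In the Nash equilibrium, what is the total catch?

84

Fishing fleet West's profit: π = q_{West}(398 − 2(q_{West} + q_{South})) − 20q_{West} − 1.5q_{West}².
∂π/∂q_{West} = 378 − 7q_{West} − 2q_{South} = 0, so q_{West} = 54 − (2/7)q_{South}.
Setting q_{West} = q_{South} in the reaction function: q_{West} = 54 − (2/7)q_{West}, so q_{West} = 54 / (9/7) = 42.
Total catch: 42 + 42 = 84.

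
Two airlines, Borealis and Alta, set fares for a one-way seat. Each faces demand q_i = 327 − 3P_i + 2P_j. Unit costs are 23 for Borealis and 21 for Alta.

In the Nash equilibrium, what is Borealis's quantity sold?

226.875

Borealis's profit: π = (P_{Borealis} − 23)(327 − 3P_{Borealis} + 2P_{Alta}).
∂π/∂P_{Borealis} = 396 − 6P_{Borealis} + 2P_{Alta} = 0 ⇒ P_{Borealis} = 66 + (1/3)P_{Alta}.
Similarly P_{Alta} = 65 + (1/3)P_{Borealis}.
Substituting the second reaction function into the first: P_{Borealis} = 66 + (1/3)(65 + (1/3)P_{Borealis}), which gives (8/9)P_{Borealis} = 263/3 ⇒ P_{Borealis} = 98.625.
Then P_{Alta} = 65 + (1/3)·98.625 = 97.875.
q_{Borealis} = 327 − 3·98.625 + 2·97.875 = 226.875.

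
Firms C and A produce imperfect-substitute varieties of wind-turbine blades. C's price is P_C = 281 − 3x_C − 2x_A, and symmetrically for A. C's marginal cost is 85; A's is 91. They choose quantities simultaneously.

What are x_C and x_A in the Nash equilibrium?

Firm C's profit: π = x_C(281 − 3x_C − 2x_A) − 85x_C.
∂π/∂x_C = 196 − 6x_C − 2x_A = 0 ⇒ x_C = 98/3 − (1/3)x_A.
Similarly x_A = 95/3 − (1/3)x_C.
Substituting the second reaction function into the first: x_C = 98/3 − (1/3)(95/3 − (1/3)x_C), which gives (8/9)x_C = 199/9 ⇒ x_C = 24.875.
Then x_A = 95/3 − (1/3)·24.875 = 23.375.

24.875, 23.375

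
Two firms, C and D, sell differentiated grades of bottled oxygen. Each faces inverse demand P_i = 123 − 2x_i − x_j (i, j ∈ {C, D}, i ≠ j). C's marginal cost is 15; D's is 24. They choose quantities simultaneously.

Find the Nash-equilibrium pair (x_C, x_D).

22.2, 19.2

Firm C's profit: π = x_C(123 − 2x_C − x_D) − 15x_C.
∂π/∂x_C = 108 − 4x_C − x_D = 0 ⇒ x_C = 27 − 0.25x_D.
Similarly x_D = 24.75 − 0.25x_C.
Solving the two reaction functions simultaneously: (1 − (−0.25)(−0.25))x_C = 27 − 0.25·24.75, so 0.9375x_C = 20.8125 and x_C = 22.2.
Then x_D = 24.75 − 0.25·22.2 = 19.2.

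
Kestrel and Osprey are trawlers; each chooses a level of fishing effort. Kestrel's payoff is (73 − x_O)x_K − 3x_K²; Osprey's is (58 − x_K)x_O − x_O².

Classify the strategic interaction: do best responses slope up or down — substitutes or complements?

Expanding Kestrel's payoff: 73x_K − x_Ox_K − 3x_K².
∂π/∂x_K = 73 − x_O − 6x_K = 0, so x_K = 73/6 − (1/6)x_O.
The best-response slope dx_K/dx_O = −1/6 < 0: the reaction function is downward-sloping, so the choices are strategic substitutes.

strategic substitutes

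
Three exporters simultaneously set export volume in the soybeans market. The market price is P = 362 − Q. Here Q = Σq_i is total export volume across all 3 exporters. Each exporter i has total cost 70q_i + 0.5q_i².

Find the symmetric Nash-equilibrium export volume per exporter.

A representative exporter's profit is π_i = q_i(362 − Q) − 70q_i − 0.5q_i², with Q = q_i + Σ_{j≠i} q_j.
First-order condition: 292 − 3q_i − Σ_{j≠i} q_j = 0.
In a symmetric equilibrium every exporter chooses the same q, so Σ_{j≠i} q_j = 2q. The condition becomes 292 − 5q = 0, giving q = 292/5 = 58.4.

58.4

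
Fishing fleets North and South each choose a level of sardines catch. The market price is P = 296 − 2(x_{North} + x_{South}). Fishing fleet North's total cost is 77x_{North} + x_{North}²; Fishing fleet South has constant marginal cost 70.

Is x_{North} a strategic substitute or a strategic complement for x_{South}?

strategic substitutes

Fishing fleet North's profit: π = x_{North}(296 − 2(x_{North} + x_{South})) − 77x_{North} − x_{North}².
∂π/∂x_{North} = 219 − 6x_{North} − 2x_{South} = 0, so x_{North} = 36.5 − (1/3)x_{South}.
The best-response slope dx_{North}/dx_{South} = −1/3 < 0: the reaction function is downward-sloping, so the choices are strategic substitutes.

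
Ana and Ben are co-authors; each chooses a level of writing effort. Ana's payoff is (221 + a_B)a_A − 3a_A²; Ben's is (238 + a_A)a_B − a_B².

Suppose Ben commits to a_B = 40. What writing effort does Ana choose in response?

43.5

Expanding Ana's payoff: 221a_A + a_Ba_A − 3a_A².
∂π/∂a_A = 221 + a_B − 6a_A = 0, so a_A = 221/6 + (1/6)a_B.
At a_B = 40: a_A = 221/6 + (1/6)·40 = 43.5.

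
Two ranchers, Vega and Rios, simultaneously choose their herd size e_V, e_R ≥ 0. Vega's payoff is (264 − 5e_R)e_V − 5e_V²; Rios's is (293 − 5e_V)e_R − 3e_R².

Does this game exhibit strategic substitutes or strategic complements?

Expanding Vega's payoff: 264e_V − 5e_Re_V − 5e_V².
∂π/∂e_V = 264 − 5e_R − 10e_V = 0, so e_V = 26.4 − 0.5e_R.
The best-response slope de_V/de_R = −0.5 < 0: the reaction function is downward-sloping, so the choices are strategic substitutes.

strategic substitutes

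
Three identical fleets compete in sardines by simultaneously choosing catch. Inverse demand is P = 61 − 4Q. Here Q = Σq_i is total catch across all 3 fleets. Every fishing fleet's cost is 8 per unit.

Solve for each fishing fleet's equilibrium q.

3.3125

A representative fishing fleet's profit is π_i = q_i(61 − 4Q) − 8q_i, with Q = q_i + Σ_{j≠i} q_j.
First-order condition: 53 − 8q_i − 4Σ_{j≠i} q_j = 0.
In a symmetric equilibrium every fishing fleet chooses the same q, so Σ_{j≠i} q_j = 2q. The condition becomes 53 − 16q = 0, giving q = 53/16 = 3.3125.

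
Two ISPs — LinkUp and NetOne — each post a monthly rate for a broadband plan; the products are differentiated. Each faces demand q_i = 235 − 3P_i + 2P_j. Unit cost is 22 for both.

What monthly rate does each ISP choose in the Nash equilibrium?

LinkUp's profit: π = (P_{LinkUp} − 22)(235 − 3P_{LinkUp} + 2P_{NetOne}).
∂π/∂P_{LinkUp} = 301 − 6P_{LinkUp} + 2P_{NetOne} = 0 ⇒ P_{LinkUp} = 301/6 + (1/3)P_{NetOne}.
By symmetry P_{NetOne} = P_{LinkUp}; substituting into the reaction function, (2/3)P_{LinkUp} = 301/6 and P_{LinkUp} = 75.25.

75.25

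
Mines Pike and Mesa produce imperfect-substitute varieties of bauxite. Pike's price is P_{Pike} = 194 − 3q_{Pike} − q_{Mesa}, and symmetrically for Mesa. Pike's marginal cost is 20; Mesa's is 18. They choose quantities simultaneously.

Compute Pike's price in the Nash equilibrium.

Mine Pike's profit: π = q_{Pike}(194 − 3q_{Pike} − q_{Mesa}) − 20q_{Pike}.
∂π/∂q_{Pike} = 174 − 6q_{Pike} − q_{Mesa} = 0 ⇒ q_{Pike} = 29 − (1/6)q_{Mesa}.
Similarly q_{Mesa} = 88/3 − (1/6)q_{Pike}.
Solving the two reaction functions simultaneously: (1 − (−1/6)(−1/6))q_{Pike} = 29 − (1/6)·(88/3), so (35/36)q_{Pike} = 217/9 and q_{Pike} = 24.8.
Then q_{Mesa} = 88/3 − (1/6)·24.8 = 25.2.
P_{Pike} = 194 − 3·24.8 − 25.2 = 94.4.

94.4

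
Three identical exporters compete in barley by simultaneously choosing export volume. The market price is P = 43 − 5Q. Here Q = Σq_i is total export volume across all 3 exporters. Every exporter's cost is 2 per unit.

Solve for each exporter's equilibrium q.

2.05

A representative exporter's profit is π_i = q_i(43 − 5Q) − 2q_i, with Q = q_i + Σ_{j≠i} q_j.
First-order condition: 41 − 10q_i − 5Σ_{j≠i} q_j = 0.
Imposing symmetry (q_j = q for all j) turns Σ_{j≠i} q_j into 2q, so 41 = 20q and q = 2.05.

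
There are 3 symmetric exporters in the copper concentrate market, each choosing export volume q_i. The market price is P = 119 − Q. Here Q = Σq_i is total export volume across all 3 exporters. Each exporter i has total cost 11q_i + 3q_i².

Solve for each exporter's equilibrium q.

A representative exporter's profit is π_i = q_i(119 − Q) − 11q_i − 3q_i², with Q = q_i + Σ_{j≠i} q_j.
First-order condition: 108 − 8q_i − Σ_{j≠i} q_j = 0.
Imposing symmetry (q_j = q for all j) turns Σ_{j≠i} q_j into 2q, so 108 = 10q and q = 10.8.

10.8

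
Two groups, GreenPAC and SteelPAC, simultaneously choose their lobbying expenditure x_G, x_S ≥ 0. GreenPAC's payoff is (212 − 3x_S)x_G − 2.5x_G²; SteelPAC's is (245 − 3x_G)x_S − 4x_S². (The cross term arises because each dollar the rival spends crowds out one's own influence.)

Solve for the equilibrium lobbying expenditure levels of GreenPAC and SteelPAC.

31, 19

Expanding GreenPAC's payoff: 212x_G − 3x_Sx_G − 2.5x_G².
∂π/∂x_G = 212 − 3x_S − 5x_G = 0, so x_G = 42.4 − 0.6x_S.
Likewise for SteelPAC: x_S = 30.625 − 0.375x_G.
Plugging x_S into GreenPAC's best response: x_G = 42.4 − 0.6(30.625 − 0.375x_G) ⇒ 0.775x_G = 24.025, so x_G = 31.
Then x_S = 30.625 − 0.375·31 = 19.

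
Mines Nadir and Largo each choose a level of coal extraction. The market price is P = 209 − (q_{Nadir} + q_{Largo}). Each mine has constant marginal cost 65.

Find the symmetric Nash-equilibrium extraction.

48

Mine Nadir's profit: π = q_{Nadir}(209 − (q_{Nadir} + q_{Largo})) − 65q_{Nadir}.
∂π/∂q_{Nadir} = 144 − 2q_{Nadir} − q_{Largo} = 0, so q_{Nadir} = 72 − 0.5q_{Largo}.
Setting q_{Nadir} = q_{Largo} in the reaction function: q_{Nadir} = 72 − 0.5q_{Nadir}, so q_{Nadir} = 72 / 1.5 = 48.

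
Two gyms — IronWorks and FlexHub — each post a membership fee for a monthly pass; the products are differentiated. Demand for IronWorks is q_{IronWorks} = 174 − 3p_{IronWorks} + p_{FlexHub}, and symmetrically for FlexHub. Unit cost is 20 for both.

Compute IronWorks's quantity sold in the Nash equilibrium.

80.4

IronWorks's profit: π = (p_{IronWorks} − 20)(174 − 3p_{IronWorks} + p_{FlexHub}).
∂π/∂p_{IronWorks} = 234 − 6p_{IronWorks} + p_{FlexHub} = 0 ⇒ p_{IronWorks} = 39 + (1/6)p_{FlexHub}.
The game is symmetric, so in equilibrium p_{FlexHub} = p_{IronWorks}: the reaction function gives (5/6)p_{IronWorks} = 39, hence p_{IronWorks} = 46.8.
q_{IronWorks} = 174 − 3·46.8 + 46.8 = 80.4.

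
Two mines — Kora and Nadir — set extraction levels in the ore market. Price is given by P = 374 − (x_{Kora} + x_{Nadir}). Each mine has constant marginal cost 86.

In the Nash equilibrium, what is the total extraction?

192

Mine Kora's profit: π = x_{Kora}(374 − (x_{Kora} + x_{Nadir})) − 86x_{Kora}.
∂π/∂x_{Kora} = 288 − 2x_{Kora} − x_{Nadir} = 0, so x_{Kora} = 144 − 0.5x_{Nadir}.
The game is symmetric, so in equilibrium x_{Nadir} = x_{Kora}: the reaction function gives 1.5x_{Kora} = 144, hence x_{Kora} = 96.
Total extraction: 96 + 96 = 192.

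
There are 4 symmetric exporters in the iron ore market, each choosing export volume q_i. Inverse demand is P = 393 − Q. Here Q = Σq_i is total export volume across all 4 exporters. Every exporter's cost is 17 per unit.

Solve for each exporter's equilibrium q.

75.2

A representative exporter's profit is π_i = q_i(393 − Q) − 17q_i, with Q = q_i + Σ_{j≠i} q_j.
First-order condition: 376 − 2q_i − Σ_{j≠i} q_j = 0.
Imposing symmetry (q_j = q for all j) turns Σ_{j≠i} q_j into 3q, so 376 = 5q and q = 75.2.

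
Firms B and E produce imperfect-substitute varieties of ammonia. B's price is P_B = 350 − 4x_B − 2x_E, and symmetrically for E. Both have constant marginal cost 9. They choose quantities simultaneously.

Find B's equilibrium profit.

4651.24

Firm B's profit: π = x_B(350 − 4x_B − 2x_E) − 9x_B.
∂π/∂x_B = 341 − 8x_B − 2x_E = 0 ⇒ x_B = 42.625 − 0.25x_E.
Setting x_B = x_E in the reaction function: x_B = 42.625 − 0.25x_B, so x_B = 42.625 / 1.25 = 34.1.
P_B = 350 − 4·34.1 − 2·34.1 = 145.4.
Profit = (145.4 − 9)·34.1 = 4651.24.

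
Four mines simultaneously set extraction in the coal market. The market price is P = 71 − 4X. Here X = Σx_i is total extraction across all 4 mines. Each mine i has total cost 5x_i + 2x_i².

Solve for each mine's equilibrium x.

2.75

A representative mine's profit is π_i = x_i(71 − 4X) − 5x_i − 2x_i², with X = x_i + Σ_{j≠i} x_j.
First-order condition: 66 − 12x_i − 4Σ_{j≠i} x_j = 0.
Imposing symmetry (x_j = x for all j) turns Σ_{j≠i} x_j into 3x, so 66 = 24x and x = 2.75.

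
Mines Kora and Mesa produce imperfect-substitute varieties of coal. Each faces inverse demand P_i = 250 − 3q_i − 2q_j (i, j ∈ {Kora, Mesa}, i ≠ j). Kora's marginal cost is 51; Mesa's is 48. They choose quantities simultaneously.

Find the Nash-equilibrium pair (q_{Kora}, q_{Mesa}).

Mine Kora's profit: π = q_{Kora}(250 − 3q_{Kora} − 2q_{Mesa}) − 51q_{Kora}.
∂π/∂q_{Kora} = 199 − 6q_{Kora} − 2q_{Mesa} = 0 ⇒ q_{Kora} = 199/6 − (1/3)q_{Mesa}.
Similarly q_{Mesa} = 101/3 − (1/3)q_{Kora}.
Substituting the second reaction function into the first: q_{Kora} = 199/6 − (1/3)(101/3 − (1/3)q_{Kora}), which gives (8/9)q_{Kora} = 395/18 ⇒ q_{Kora} = 24.6875.
Then q_{Mesa} = 101/3 − (1/3)·24.6875 = 25.4375.

24.6875, 25.4375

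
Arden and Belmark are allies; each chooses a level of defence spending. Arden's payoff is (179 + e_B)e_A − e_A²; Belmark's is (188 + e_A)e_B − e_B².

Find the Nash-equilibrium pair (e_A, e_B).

182, 185

Expanding Arden's payoff: 179e_A + e_Be_A − e_A².
∂π/∂e_A = 179 + e_B − 2e_A = 0, so e_A = 89.5 + 0.5e_B.
Likewise for Belmark: e_B = 94 + 0.5e_A.
Substituting the second reaction function into the first: e_A = 89.5 + 0.5(94 + 0.5e_A), which gives 0.75e_A = 136.5 ⇒ e_A = 182.
Then e_B = 94 + 0.5·182 = 185.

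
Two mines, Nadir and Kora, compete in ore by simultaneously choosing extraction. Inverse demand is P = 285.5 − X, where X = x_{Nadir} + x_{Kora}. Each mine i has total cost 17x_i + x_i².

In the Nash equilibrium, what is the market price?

178.1

Mine Nadir's profit: π = x_{Nadir}(285.5 − (x_{Nadir} + x_{Kora})) − 17x_{Nadir} − x_{Nadir}².
∂π/∂x_{Nadir} = 268.5 − 4x_{Nadir} − x_{Kora} = 0, so x_{Nadir} = 67.125 − 0.25x_{Kora}.
By symmetry x_{Kora} = x_{Nadir}; substituting into the reaction function, 1.25x_{Nadir} = 67.125 and x_{Nadir} = 53.7.
Equilibrium price: P = 285.5 − 107.4 = 178.1.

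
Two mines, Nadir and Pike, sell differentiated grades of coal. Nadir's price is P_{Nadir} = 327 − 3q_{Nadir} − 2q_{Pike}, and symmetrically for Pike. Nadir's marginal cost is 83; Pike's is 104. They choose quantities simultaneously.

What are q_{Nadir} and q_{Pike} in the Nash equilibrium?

Mine Nadir's profit: π = q_{Nadir}(327 − 3q_{Nadir} − 2q_{Pike}) − 83q_{Nadir}.
∂π/∂q_{Nadir} = 244 − 6q_{Nadir} − 2q_{Pike} = 0 ⇒ q_{Nadir} = 122/3 − (1/3)q_{Pike}.
Similarly q_{Pike} = 223/6 − (1/3)q_{Nadir}.
Solving the two reaction functions simultaneously: (1 − (−1/3)(−1/3))q_{Nadir} = 122/3 − (1/3)·(223/6), so (8/9)q_{Nadir} = 509/18 and q_{Nadir} = 31.8125.
Then q_{Pike} = 223/6 − (1/3)·31.8125 = 26.5625.

31.8125, 26.5625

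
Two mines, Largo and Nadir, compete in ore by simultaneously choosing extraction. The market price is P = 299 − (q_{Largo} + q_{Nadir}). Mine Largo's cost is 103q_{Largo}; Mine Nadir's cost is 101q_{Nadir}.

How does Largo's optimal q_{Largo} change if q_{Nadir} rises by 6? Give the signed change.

-3

Mine Largo's profit: π = q_{Largo}(299 − (q_{Largo} + q_{Nadir})) − 103q_{Largo}.
∂π/∂q_{Largo} = 196 − 2q_{Largo} − q_{Nadir} = 0, so q_{Largo} = 98 − 0.5q_{Nadir}.
The reaction-function slope is −0.5, so a 6-unit rise in q_{Nadir} moves q_{Largo} by −0.5 × 6 = −3. Largo's best response falls — the actions are strategic substitutes.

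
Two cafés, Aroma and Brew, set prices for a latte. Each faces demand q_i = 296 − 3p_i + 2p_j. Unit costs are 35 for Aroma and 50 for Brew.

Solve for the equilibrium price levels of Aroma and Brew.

103.0625, 108.6875

Aroma's profit: π = (p_{Aroma} − 35)(296 − 3p_{Aroma} + 2p_{Brew}).
∂π/∂p_{Aroma} = 401 − 6p_{Aroma} + 2p_{Brew} = 0 ⇒ p_{Aroma} = 401/6 + (1/3)p_{Brew}.
Similarly p_{Brew} = 223/3 + (1/3)p_{Aroma}.
Substituting the second reaction function into the first: p_{Aroma} = 401/6 + (1/3)(223/3 + (1/3)p_{Aroma}), which gives (8/9)p_{Aroma} = 1649/18 ⇒ p_{Aroma} = 103.0625.
Then p_{Brew} = 223/3 + (1/3)·103.0625 = 108.6875.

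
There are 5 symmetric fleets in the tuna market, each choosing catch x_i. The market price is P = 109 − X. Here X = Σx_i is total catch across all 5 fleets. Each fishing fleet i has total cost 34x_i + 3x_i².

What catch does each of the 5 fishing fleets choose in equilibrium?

A representative fishing fleet's profit is π_i = x_i(109 − X) − 34x_i − 3x_i², with X = x_i + Σ_{j≠i} x_j.
First-order condition: 75 − 8x_i − Σ_{j≠i} x_j = 0.
Imposing symmetry (x_j = x for all j) turns Σ_{j≠i} x_j into 4x, so 75 = 12x and x = 6.25.

6.25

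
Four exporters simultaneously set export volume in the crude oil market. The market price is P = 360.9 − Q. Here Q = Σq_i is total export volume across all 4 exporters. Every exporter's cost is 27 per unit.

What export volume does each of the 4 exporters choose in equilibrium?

A representative exporter's profit is π_i = q_i(360.9 − Q) − 27q_i, with Q = q_i + Σ_{j≠i} q_j.
First-order condition: 333.9 − 2q_i − Σ_{j≠i} q_j = 0.
Imposing symmetry (q_j = q for all j) turns Σ_{j≠i} q_j into 3q, so 333.9 = 5q and q = 66.78.

66.78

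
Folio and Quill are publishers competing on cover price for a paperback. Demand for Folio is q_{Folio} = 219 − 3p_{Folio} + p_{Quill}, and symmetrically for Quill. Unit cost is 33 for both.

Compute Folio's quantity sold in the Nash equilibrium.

Folio's profit: π = (p_{Folio} − 33)(219 − 3p_{Folio} + p_{Quill}).
∂π/∂p_{Folio} = 318 − 6p_{Folio} + p_{Quill} = 0 ⇒ p_{Folio} = 53 + (1/6)p_{Quill}.
The game is symmetric, so in equilibrium p_{Quill} = p_{Folio}: the reaction function gives (5/6)p_{Folio} = 53, hence p_{Folio} = 63.6.
q_{Folio} = 219 − 3·63.6 + 63.6 = 91.8.

91.8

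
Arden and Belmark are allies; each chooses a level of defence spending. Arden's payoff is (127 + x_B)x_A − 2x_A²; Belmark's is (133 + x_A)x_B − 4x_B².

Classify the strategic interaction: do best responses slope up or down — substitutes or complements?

Expanding Arden's payoff: 127x_A + x_Bx_A − 2x_A².
∂π/∂x_A = 127 + x_B − 4x_A = 0, so x_A = 31.75 + 0.25x_B.
The best-response slope dx_A/dx_B = 0.25 > 0: the reaction function is upward-sloping, so the choices are strategic complements.

strategic complements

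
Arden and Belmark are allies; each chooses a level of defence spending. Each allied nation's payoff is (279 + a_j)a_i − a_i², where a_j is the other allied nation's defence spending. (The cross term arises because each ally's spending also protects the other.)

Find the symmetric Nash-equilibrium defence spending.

279

Arden's payoff is (279 + a_B)a_A − a_A².
∂π/∂a_A = 279 + a_B − 2a_A = 0, so a_A = 139.5 + 0.5a_B.
Setting a_A = a_B in the reaction function: a_A = 139.5 + 0.5a_A, so a_A = 139.5 / 0.5 = 279.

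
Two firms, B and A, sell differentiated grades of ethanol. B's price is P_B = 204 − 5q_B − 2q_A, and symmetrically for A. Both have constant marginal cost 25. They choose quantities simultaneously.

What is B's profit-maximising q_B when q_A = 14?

15.1

Firm B's profit: π = q_B(204 − 5q_B − 2q_A) − 25q_B.
∂π/∂q_B = 179 − 10q_B − 2q_A = 0 ⇒ q_B = 17.9 − 0.2q_A.
At q_A = 14: q_B = 17.9 − 0.2·14 = 15.1.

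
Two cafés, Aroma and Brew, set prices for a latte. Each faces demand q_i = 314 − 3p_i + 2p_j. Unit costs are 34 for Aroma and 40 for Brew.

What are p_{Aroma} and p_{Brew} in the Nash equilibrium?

Aroma's profit: π = (p_{Aroma} − 34)(314 − 3p_{Aroma} + 2p_{Brew}).
∂π/∂p_{Aroma} = 416 − 6p_{Aroma} + 2p_{Brew} = 0 ⇒ p_{Aroma} = 208/3 + (1/3)p_{Brew}.
Similarly p_{Brew} = 217/3 + (1/3)p_{Aroma}.
Plugging p_{Brew} into Aroma's best response: p_{Aroma} = 208/3 + (1/3)(217/3 + (1/3)p_{Aroma}) ⇒ (8/9)p_{Aroma} = 841/9, so p_{Aroma} = 105.125.
Then p_{Brew} = 217/3 + (1/3)·105.125 = 107.375.

105.125, 107.375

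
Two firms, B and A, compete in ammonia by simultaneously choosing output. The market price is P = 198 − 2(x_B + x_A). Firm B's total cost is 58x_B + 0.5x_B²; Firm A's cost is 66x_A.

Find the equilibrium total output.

Firm B's profit: π = x_B(198 − 2(x_B + x_A)) − 58x_B − 0.5x_B².
∂π/∂x_B = 140 − 5x_B − 2x_A = 0, so x_B = 28 − 0.4x_A.
For A: ∂π/∂x_A = 132 − 4x_A − 2x_B = 0 ⇒ x_A = 33 − 0.5x_B.
Plugging x_A into B's best response: x_B = 28 − 0.4(33 − 0.5x_B) ⇒ 0.8x_B = 14.8, so x_B = 18.5.
Then x_A = 33 − 0.5·18.5 = 23.75.
Total output: 18.5 + 23.75 = 42.25.

42.25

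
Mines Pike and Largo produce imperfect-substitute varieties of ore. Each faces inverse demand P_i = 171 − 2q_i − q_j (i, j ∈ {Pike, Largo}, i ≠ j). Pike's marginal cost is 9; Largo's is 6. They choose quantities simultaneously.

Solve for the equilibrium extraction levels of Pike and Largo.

Mine Pike's profit: π = q_{Pike}(171 − 2q_{Pike} − q_{Largo}) − 9q_{Pike}.
∂π/∂q_{Pike} = 162 − 4q_{Pike} − q_{Largo} = 0 ⇒ q_{Pike} = 40.5 − 0.25q_{Largo}.
Similarly q_{Largo} = 41.25 − 0.25q_{Pike}.
Substituting the second reaction function into the first: q_{Pike} = 40.5 − 0.25(41.25 − 0.25q_{Pike}), which gives 0.9375q_{Pike} = 30.1875 ⇒ q_{Pike} = 32.2.
Then q_{Largo} = 41.25 − 0.25·32.2 = 33.2.

32.2, 33.2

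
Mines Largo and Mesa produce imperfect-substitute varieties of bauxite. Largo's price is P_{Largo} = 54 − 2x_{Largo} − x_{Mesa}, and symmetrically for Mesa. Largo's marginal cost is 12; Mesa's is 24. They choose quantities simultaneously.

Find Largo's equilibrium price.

30.4

Mine Largo's profit: π = x_{Largo}(54 − 2x_{Largo} − x_{Mesa}) − 12x_{Largo}.
∂π/∂x_{Largo} = 42 − 4x_{Largo} − x_{Mesa} = 0 ⇒ x_{Largo} = 10.5 − 0.25x_{Mesa}.
Similarly x_{Mesa} = 7.5 − 0.25x_{Largo}.
Substituting the second reaction function into the first: x_{Largo} = 10.5 − 0.25(7.5 − 0.25x_{Largo}), which gives 0.9375x_{Largo} = 8.625 ⇒ x_{Largo} = 9.2.
Then x_{Mesa} = 7.5 − 0.25·9.2 = 5.2.
P_{Largo} = 54 − 2·9.2 − 5.2 = 30.4.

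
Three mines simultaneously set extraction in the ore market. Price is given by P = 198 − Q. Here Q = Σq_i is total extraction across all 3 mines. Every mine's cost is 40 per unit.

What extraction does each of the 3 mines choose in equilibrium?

39.5

A representative mine's profit is π_i = q_i(198 − Q) − 40q_i, with Q = q_i + Σ_{j≠i} q_j.
First-order condition: 158 − 2q_i − Σ_{j≠i} q_j = 0.
With identical mines, set every q_j = q: then 158 − 2q − 2q = 0, i.e. q = 158/4 = 39.5.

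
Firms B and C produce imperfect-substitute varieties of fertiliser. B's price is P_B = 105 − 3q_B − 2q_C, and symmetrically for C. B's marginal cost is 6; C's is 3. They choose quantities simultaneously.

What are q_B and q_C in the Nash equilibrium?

12.1875, 12.9375

Firm B's profit: π = q_B(105 − 3q_B − 2q_C) − 6q_B.
∂π/∂q_B = 99 − 6q_B − 2q_C = 0 ⇒ q_B = 16.5 − (1/3)q_C.
Similarly q_C = 17 − (1/3)q_B.
Plugging q_C into B's best response: q_B = 16.5 − (1/3)(17 − (1/3)q_B) ⇒ (8/9)q_B = 65/6, so q_B = 12.1875.
Then q_C = 17 − (1/3)·12.1875 = 12.9375.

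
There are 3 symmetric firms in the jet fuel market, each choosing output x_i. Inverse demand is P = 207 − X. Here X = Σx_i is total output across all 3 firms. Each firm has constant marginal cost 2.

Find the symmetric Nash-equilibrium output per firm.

A representative firm's profit is π_i = x_i(207 − X) − 2x_i, with X = x_i + Σ_{j≠i} x_j.
First-order condition: 205 − 2x_i − Σ_{j≠i} x_j = 0.
Imposing symmetry (x_j = x for all j) turns Σ_{j≠i} x_j into 2x, so 205 = 4x and x = 51.25.

51.25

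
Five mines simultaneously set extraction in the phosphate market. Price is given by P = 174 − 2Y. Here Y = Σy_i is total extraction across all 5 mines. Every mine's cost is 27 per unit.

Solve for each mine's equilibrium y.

12.25

A representative mine's profit is π_i = y_i(174 − 2Y) − 27y_i, with Y = y_i + Σ_{j≠i} y_j.
First-order condition: 147 − 4y_i − 2Σ_{j≠i} y_j = 0.
In a symmetric equilibrium every mine chooses the same y, so Σ_{j≠i} y_j = 4y. The condition becomes 147 − 12y = 0, giving y = 147/12 = 12.25.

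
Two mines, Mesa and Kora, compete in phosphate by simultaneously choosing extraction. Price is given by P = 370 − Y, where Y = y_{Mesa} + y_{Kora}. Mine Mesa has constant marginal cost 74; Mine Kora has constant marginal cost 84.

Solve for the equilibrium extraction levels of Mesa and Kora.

Mine Mesa's profit: π = y_{Mesa}(370 − (y_{Mesa} + y_{Kora})) − 74y_{Mesa}.
∂π/∂y_{Mesa} = 296 − 2y_{Mesa} − y_{Kora} = 0, so y_{Mesa} = 148 − 0.5y_{Kora}.
By the same steps for Kora: y_{Kora} = 143 − 0.5y_{Mesa}.
Solving the two reaction functions simultaneously: (1 − (−0.5)(−0.5))y_{Mesa} = 148 − 0.5·143, so 0.75y_{Mesa} = 76.5 and y_{Mesa} = 102.
Then y_{Kora} = 143 − 0.5·102 = 92.

102, 92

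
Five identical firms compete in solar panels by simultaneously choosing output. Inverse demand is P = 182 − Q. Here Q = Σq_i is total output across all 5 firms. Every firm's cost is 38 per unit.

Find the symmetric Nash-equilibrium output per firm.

24

A representative firm's profit is π_i = q_i(182 − Q) − 38q_i, with Q = q_i + Σ_{j≠i} q_j.
First-order condition: 144 − 2q_i − Σ_{j≠i} q_j = 0.
In a symmetric equilibrium every firm chooses the same q, so Σ_{j≠i} q_j = 4q. The condition becomes 144 − 6q = 0, giving q = 144/6 = 24.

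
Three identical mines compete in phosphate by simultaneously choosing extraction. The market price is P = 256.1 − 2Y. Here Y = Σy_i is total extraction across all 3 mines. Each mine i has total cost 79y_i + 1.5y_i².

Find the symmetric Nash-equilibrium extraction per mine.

16.1

A representative mine's profit is π_i = y_i(256.1 − 2Y) − 79y_i − 1.5y_i², with Y = y_i + Σ_{j≠i} y_j.
First-order condition: 177.1 − 7y_i − 2Σ_{j≠i} y_j = 0.
With identical mines, set every y_j = y: then 177.1 − 7y − 4y = 0, i.e. y = 177.1/11 = 16.1.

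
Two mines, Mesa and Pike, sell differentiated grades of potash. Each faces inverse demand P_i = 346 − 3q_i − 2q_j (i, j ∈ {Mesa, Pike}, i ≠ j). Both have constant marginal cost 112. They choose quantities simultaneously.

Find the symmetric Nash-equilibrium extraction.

29.25

Mine Mesa's profit: π = q_{Mesa}(346 − 3q_{Mesa} − 2q_{Pike}) − 112q_{Mesa}.
∂π/∂q_{Mesa} = 234 − 6q_{Mesa} − 2q_{Pike} = 0 ⇒ q_{Mesa} = 39 − (1/3)q_{Pike}.
The game is symmetric, so in equilibrium q_{Pike} = q_{Mesa}: the reaction function gives (4/3)q_{Mesa} = 39, hence q_{Mesa} = 29.25.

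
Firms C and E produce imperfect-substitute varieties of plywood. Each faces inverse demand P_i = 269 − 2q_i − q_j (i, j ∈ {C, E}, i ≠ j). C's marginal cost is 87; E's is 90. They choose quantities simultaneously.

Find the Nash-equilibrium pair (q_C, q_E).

Firm C's profit: π = q_C(269 − 2q_C − q_E) − 87q_C.
∂π/∂q_C = 182 − 4q_C − q_E = 0 ⇒ q_C = 45.5 − 0.25q_E.
Similarly q_E = 44.75 − 0.25q_C.
Solving the two reaction functions simultaneously: (1 − (−0.25)(−0.25))q_C = 45.5 − 0.25·44.75, so 0.9375q_C = 34.3125 and q_C = 36.6.
Then q_E = 44.75 − 0.25·36.6 = 35.6.

36.6, 35.6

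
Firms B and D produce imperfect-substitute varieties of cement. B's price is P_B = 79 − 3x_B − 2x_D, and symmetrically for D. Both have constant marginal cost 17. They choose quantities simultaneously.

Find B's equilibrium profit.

180.1875

Firm B's profit: π = x_B(79 − 3x_B − 2x_D) − 17x_B.
∂π/∂x_B = 62 − 6x_B − 2x_D = 0 ⇒ x_B = 31/3 − (1/3)x_D.
Setting x_B = x_D in the reaction function: x_B = 31/3 − (1/3)x_B, so x_B = (31/3) / (4/3) = 7.75.
P_B = 79 − 3·7.75 − 2·7.75 = 40.25.
Profit = (40.25 − 17)·7.75 = 180.1875.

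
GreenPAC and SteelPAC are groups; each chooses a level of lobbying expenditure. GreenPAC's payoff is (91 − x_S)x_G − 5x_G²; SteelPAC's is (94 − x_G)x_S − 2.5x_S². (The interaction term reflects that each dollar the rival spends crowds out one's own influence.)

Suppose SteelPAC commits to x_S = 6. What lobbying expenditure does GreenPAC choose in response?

Expanding GreenPAC's payoff: 91x_G − x_Sx_G − 5x_G².
∂π/∂x_G = 91 − x_S − 10x_G = 0, so x_G = 9.1 − 0.1x_S.
At x_S = 6: x_G = 9.1 − 0.1·6 = 8.5.

8.5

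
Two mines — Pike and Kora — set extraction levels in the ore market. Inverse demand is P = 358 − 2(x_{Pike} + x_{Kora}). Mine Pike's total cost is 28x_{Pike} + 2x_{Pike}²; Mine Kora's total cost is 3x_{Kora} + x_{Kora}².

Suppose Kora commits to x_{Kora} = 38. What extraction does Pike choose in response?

31.75

Mine Pike's profit: π = x_{Pike}(358 − 2(x_{Pike} + x_{Kora})) − 28x_{Pike} − 2x_{Pike}².
∂π/∂x_{Pike} = 330 − 8x_{Pike} − 2x_{Kora} = 0, so x_{Pike} = 41.25 − 0.25x_{Kora}.
At x_{Kora} = 38: x_{Pike} = 41.25 − 0.25·38 = 31.75.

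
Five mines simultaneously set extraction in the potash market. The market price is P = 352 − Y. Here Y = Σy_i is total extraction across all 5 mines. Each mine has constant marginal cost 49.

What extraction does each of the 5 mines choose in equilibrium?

A representative mine's profit is π_i = y_i(352 − Y) − 49y_i, with Y = y_i + Σ_{j≠i} y_j.
First-order condition: 303 − 2y_i − Σ_{j≠i} y_j = 0.
With identical mines, set every y_j = y: then 303 − 2y − 4y = 0, i.e. y = 303/6 = 50.5.

50.5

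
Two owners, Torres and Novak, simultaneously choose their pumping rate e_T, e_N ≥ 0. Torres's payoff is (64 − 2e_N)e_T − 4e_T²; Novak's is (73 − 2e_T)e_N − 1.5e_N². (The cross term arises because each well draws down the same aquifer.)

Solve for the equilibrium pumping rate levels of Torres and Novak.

Expanding Torres's payoff: 64e_T − 2e_Ne_T − 4e_T².
∂π/∂e_T = 64 − 2e_N − 8e_T = 0, so e_T = 8 − 0.25e_N.
Likewise for Novak: e_N = 73/3 − (2/3)e_T.
Plugging e_N into Torres's best response: e_T = 8 − 0.25(73/3 − (2/3)e_T) ⇒ (5/6)e_T = 23/12, so e_T = 2.3.
Then e_N = 73/3 − (2/3)·2.3 = 22.8.

2.3, 22.8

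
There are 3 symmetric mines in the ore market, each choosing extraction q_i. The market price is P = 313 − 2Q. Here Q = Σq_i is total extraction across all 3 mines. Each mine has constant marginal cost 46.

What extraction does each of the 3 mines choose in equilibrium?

A representative mine's profit is π_i = q_i(313 − 2Q) − 46q_i, with Q = q_i + Σ_{j≠i} q_j.
First-order condition: 267 − 4q_i − 2Σ_{j≠i} q_j = 0.
Imposing symmetry (q_j = q for all j) turns Σ_{j≠i} q_j into 2q, so 267 = 8q and q = 33.375.

33.375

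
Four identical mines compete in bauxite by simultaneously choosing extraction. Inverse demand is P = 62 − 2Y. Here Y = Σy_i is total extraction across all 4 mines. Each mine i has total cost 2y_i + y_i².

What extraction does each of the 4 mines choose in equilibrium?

5

A representative mine's profit is π_i = y_i(62 − 2Y) − 2y_i − y_i², with Y = y_i + Σ_{j≠i} y_j.
First-order condition: 60 − 6y_i − 2Σ_{j≠i} y_j = 0.
Imposing symmetry (y_j = y for all j) turns Σ_{j≠i} y_j into 3y, so 60 = 12y and y = 5.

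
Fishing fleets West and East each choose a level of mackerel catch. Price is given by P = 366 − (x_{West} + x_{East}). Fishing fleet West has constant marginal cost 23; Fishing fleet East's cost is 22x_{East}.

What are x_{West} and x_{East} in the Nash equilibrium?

Fishing fleet West's profit: π = x_{West}(366 − (x_{West} + x_{East})) − 23x_{West}.
∂π/∂x_{West} = 343 − 2x_{West} − x_{East} = 0, so x_{West} = 171.5 − 0.5x_{East}.
By the same steps for East: x_{East} = 172 − 0.5x_{West}.
Substituting the second reaction function into the first: x_{West} = 171.5 − 0.5(172 − 0.5x_{West}), which gives 0.75x_{West} = 85.5 ⇒ x_{West} = 114.
Then x_{East} = 172 − 0.5·114 = 115.

114, 115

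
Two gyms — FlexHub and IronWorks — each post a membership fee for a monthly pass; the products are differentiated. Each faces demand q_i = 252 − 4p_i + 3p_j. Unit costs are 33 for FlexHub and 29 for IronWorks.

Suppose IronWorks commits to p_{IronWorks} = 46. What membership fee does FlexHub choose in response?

65.25

FlexHub's profit: π = (p_{FlexHub} − 33)(252 − 4p_{FlexHub} + 3p_{IronWorks}).
∂π/∂p_{FlexHub} = 384 − 8p_{FlexHub} + 3p_{IronWorks} = 0 ⇒ p_{FlexHub} = 48 + 0.375p_{IronWorks}.
At p_{IronWorks} = 46: p_{FlexHub} = 48 + 0.375·46 = 65.25.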